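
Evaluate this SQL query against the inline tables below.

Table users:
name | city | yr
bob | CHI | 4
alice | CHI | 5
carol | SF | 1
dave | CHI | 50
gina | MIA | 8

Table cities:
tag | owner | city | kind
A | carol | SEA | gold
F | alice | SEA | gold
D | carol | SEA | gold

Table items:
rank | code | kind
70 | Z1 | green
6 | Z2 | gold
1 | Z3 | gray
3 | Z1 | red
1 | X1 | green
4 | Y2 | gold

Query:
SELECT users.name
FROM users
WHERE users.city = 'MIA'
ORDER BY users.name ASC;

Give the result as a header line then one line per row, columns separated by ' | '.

== RESULT ==
users.name
gina

Derivation:
After WHERE (1 rows):
users.name | users.city | users.yr
gina | MIA | 8
After SELECT (1 rows):
users.name
gina
After ORDER BY (1 rows):
users.name
gina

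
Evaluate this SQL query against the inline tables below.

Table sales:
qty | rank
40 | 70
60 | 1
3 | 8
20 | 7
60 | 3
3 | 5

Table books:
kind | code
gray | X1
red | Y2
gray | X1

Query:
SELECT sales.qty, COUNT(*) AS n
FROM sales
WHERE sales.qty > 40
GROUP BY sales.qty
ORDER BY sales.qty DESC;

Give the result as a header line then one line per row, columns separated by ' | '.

== RESULT ==
sales.qty | n
60 | 2

Derivation:
After WHERE (2 rows):
sales.qty | sales.rank
60 | 1
60 | 3
After GROUP BY (1 rows):
sales.qty | n
60 | 2
After ORDER BY (1 rows):
sales.qty | n
60 | 2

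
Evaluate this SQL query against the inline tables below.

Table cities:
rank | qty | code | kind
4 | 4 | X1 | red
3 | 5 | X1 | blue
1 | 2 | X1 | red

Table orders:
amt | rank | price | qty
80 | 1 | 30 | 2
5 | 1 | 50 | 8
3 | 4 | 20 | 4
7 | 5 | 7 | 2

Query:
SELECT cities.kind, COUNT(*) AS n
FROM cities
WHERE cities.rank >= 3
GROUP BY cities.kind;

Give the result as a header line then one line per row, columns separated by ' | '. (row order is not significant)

After WHERE (2 rows):
cities.rank | cities.qty | cities.code | cities.kind
4 | 4 | X1 | red
3 | 5 | X1 | blue
After GROUP BY (2 rows):
cities.kind | n
red | 1
blue | 1

== RESULT ==
cities.kind | n
red | 1
blue | 1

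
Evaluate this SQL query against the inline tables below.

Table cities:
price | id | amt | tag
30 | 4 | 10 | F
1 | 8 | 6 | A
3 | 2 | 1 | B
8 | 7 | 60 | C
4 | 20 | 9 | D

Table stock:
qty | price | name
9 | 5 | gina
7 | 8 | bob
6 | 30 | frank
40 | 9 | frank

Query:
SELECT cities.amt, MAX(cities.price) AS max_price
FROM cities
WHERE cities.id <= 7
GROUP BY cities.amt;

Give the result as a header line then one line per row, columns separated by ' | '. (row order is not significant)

After WHERE (3 rows):
cities.price | cities.id | cities.amt | cities.tag
30 | 4 | 10 | F
3 | 2 | 1 | B
8 | 7 | 60 | C
After GROUP BY (3 rows):
cities.amt | max_price
10 | 30
1 | 3
60 | 8

== RESULT ==
cities.amt | max_price
10 | 30
1 | 3
60 | 8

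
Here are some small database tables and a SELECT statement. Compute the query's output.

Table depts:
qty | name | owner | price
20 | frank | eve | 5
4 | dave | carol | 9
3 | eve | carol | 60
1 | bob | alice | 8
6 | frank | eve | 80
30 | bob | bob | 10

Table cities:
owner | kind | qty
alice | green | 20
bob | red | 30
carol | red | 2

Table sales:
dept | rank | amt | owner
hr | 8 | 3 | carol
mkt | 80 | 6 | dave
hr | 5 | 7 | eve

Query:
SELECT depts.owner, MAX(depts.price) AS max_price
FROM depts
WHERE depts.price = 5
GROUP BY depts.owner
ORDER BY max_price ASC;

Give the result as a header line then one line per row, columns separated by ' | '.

== RESULT ==
depts.owner | max_price
eve | 5

Derivation:
After WHERE (1 rows):
depts.qty | depts.name | depts.owner | depts.price
20 | frank | eve | 5
After GROUP BY (1 rows):
depts.owner | max_price
eve | 5
After ORDER BY (1 rows):
depts.owner | max_price
eve | 5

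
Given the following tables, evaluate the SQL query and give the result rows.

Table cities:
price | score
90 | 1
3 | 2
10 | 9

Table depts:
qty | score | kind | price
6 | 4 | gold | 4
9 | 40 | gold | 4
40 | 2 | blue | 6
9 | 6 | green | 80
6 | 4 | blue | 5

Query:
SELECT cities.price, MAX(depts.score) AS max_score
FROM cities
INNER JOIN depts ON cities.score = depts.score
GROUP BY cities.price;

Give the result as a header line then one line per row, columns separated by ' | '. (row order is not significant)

== RESULT ==
cities.price | max_score
3 | 2

Derivation:
After JOIN depts (1 rows):
cities.price | cities.score | depts.qty | depts.score | depts.kind | depts.price
3 | 2 | 40 | 2 | blue | 6
After GROUP BY (1 rows):
cities.price | max_score
3 | 2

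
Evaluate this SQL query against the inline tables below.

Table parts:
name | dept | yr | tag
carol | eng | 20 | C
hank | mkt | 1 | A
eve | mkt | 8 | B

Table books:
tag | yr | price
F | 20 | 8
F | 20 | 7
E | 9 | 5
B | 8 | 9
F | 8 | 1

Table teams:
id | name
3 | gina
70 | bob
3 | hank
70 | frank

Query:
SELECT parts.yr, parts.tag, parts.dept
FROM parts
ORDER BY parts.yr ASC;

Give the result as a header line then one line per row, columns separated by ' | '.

== RESULT ==
parts.yr | parts.tag | parts.dept
1 | A | mkt
8 | B | mkt
20 | C | eng

Derivation:
After SELECT (3 rows):
parts.yr | parts.tag | parts.dept
20 | C | eng
1 | A | mkt
8 | B | mkt
After ORDER BY (3 rows):
parts.yr | parts.tag | parts.dept
1 | A | mkt
8 | B | mkt
20 | C | eng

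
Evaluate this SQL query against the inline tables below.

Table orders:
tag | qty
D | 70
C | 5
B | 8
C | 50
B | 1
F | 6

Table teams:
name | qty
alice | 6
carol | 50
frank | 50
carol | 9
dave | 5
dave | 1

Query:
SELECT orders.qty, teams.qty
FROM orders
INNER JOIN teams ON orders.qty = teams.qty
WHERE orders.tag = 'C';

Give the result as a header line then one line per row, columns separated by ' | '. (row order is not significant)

After JOIN teams (5 rows):
orders.tag | orders.qty | teams.name | teams.qty
C | 5 | dave | 5
C | 50 | carol | 50
C | 50 | frank | 50
B | 1 | dave | 1
F | 6 | alice | 6
After WHERE (3 rows):
orders.tag | orders.qty | teams.name | teams.qty
C | 5 | dave | 5
C | 50 | carol | 50
C | 50 | frank | 50
After SELECT (3 rows):
orders.qty | teams.qty
5 | 5
50 | 50
50 | 50

== RESULT ==
orders.qty | teams.qty
5 | 5
50 | 50
50 | 50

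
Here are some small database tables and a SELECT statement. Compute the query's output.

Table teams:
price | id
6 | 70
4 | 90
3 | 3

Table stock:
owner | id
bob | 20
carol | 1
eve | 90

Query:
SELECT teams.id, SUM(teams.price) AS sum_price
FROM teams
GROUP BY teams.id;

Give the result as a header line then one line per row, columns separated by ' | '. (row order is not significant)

After GROUP BY (3 rows):
teams.id | sum_price
70 | 6
90 | 4
3 | 3

== RESULT ==
teams.id | sum_price
70 | 6
90 | 4
3 | 3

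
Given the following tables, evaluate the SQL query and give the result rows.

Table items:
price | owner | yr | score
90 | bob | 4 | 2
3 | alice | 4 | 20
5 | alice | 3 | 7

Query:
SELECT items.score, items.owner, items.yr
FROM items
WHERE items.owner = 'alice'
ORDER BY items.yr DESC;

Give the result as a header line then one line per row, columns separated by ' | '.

== RESULT ==
items.score | items.owner | items.yr
20 | alice | 4
7 | alice | 3

Derivation:
After WHERE (2 rows):
items.price | items.owner | items.yr | items.score
3 | alice | 4 | 20
5 | alice | 3 | 7
After SELECT (2 rows):
items.score | items.owner | items.yr
20 | alice | 4
7 | alice | 3
After ORDER BY (2 rows):
items.score | items.owner | items.yr
20 | alice | 4
7 | alice | 3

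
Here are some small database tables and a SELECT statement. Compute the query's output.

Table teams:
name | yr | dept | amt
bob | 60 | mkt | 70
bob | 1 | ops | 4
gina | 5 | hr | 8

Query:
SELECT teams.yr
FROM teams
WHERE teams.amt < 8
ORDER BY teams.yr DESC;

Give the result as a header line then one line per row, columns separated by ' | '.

== RESULT ==
teams.yr
1

Derivation:
After WHERE (1 rows):
teams.name | teams.yr | teams.dept | teams.amt
bob | 1 | ops | 4
After SELECT (1 rows):
teams.yr
1
After ORDER BY (1 rows):
teams.yr
1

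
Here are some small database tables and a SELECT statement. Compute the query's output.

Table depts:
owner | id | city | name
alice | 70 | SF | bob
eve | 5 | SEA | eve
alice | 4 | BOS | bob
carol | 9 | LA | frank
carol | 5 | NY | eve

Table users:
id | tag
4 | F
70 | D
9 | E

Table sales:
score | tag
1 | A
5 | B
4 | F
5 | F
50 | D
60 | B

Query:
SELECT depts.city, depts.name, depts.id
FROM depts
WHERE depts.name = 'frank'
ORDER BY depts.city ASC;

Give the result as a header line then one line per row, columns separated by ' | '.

After WHERE (1 rows):
depts.owner | depts.id | depts.city | depts.name
carol | 9 | LA | frank
After SELECT (1 rows):
depts.city | depts.name | depts.id
LA | frank | 9
After ORDER BY (1 rows):
depts.city | depts.name | depts.id
LA | frank | 9

== RESULT ==
depts.city | depts.name | depts.id
LA | frank | 9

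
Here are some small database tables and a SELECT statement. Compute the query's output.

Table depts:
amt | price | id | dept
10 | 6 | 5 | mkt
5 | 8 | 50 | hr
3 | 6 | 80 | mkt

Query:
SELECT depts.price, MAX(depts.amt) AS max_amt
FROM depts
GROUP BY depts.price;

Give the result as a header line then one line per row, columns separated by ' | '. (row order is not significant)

== RESULT ==
depts.price | max_amt
6 | 10
8 | 5

Derivation:
After GROUP BY (2 rows):
depts.price | max_amt
6 | 10
8 | 5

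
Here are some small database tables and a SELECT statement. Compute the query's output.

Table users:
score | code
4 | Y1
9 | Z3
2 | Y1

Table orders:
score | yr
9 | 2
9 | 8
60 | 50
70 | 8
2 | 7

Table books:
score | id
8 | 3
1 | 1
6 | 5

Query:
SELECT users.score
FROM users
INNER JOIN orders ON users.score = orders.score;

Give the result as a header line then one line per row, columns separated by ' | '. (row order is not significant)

After JOIN orders (3 rows):
users.score | users.code | orders.score | orders.yr
9 | Z3 | 9 | 2
9 | Z3 | 9 | 8
2 | Y1 | 2 | 7
After SELECT (3 rows):
users.score
9
9
2

== RESULT ==
users.score
9
9
2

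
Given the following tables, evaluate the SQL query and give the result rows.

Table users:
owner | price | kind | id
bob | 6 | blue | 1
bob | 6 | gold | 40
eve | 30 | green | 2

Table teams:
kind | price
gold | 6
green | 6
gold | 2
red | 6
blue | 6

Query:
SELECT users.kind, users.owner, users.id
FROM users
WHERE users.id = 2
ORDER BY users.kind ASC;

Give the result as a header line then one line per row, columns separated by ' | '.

== RESULT ==
users.kind | users.owner | users.id
green | eve | 2

Derivation:
After WHERE (1 rows):
users.owner | users.price | users.kind | users.id
eve | 30 | green | 2
After SELECT (1 rows):
users.kind | users.owner | users.id
green | eve | 2
After ORDER BY (1 rows):
users.kind | users.owner | users.id
green | eve | 2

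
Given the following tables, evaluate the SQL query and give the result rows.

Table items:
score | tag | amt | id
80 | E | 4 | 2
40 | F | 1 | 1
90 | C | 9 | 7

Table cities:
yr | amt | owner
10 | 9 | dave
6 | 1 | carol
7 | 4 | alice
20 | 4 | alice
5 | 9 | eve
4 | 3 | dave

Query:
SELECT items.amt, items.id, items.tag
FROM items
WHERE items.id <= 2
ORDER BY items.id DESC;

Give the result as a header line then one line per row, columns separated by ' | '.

== RESULT ==
items.amt | items.id | items.tag
4 | 2 | E
1 | 1 | F

Derivation:
After WHERE (2 rows):
items.score | items.tag | items.amt | items.id
80 | E | 4 | 2
40 | F | 1 | 1
After SELECT (2 rows):
items.amt | items.id | items.tag
4 | 2 | E
1 | 1 | F
After ORDER BY (2 rows):
items.amt | items.id | items.tag
4 | 2 | E
1 | 1 | F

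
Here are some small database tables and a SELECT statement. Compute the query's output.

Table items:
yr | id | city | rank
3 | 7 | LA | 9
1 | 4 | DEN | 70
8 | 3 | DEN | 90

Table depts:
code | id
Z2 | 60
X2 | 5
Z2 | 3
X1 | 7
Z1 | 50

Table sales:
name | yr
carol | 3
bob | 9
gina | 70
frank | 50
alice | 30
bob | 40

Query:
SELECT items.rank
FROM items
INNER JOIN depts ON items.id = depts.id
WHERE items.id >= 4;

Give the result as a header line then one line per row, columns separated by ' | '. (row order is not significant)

After JOIN depts (2 rows):
items.yr | items.id | items.city | items.rank | depts.code | depts.id
3 | 7 | LA | 9 | X1 | 7
8 | 3 | DEN | 90 | Z2 | 3
After WHERE (1 rows):
items.yr | items.id | items.city | items.rank | depts.code | depts.id
3 | 7 | LA | 9 | X1 | 7
After SELECT (1 rows):
items.rank
9

== RESULT ==
items.rank
9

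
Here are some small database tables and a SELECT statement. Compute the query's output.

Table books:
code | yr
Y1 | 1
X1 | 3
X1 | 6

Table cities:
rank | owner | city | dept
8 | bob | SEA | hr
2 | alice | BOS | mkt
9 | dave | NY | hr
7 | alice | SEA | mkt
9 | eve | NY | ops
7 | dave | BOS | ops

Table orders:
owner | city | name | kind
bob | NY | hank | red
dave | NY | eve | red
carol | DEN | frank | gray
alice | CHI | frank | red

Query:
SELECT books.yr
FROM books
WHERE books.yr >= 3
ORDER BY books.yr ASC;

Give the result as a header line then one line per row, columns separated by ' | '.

== RESULT ==
books.yr
3
6

Derivation:
After WHERE (2 rows):
books.code | books.yr
X1 | 3
X1 | 6
After SELECT (2 rows):
books.yr
3
6
After ORDER BY (2 rows):
books.yr
3
6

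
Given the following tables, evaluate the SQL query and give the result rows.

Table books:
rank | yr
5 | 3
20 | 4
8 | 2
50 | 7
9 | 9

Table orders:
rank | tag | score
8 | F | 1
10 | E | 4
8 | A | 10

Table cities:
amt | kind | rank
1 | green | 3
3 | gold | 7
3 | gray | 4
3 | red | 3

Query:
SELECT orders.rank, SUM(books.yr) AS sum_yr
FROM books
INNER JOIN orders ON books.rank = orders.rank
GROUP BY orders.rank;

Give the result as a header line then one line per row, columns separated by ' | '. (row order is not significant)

After JOIN orders (2 rows):
books.rank | books.yr | orders.rank | orders.tag | orders.score
8 | 2 | 8 | F | 1
8 | 2 | 8 | A | 10
After GROUP BY (1 rows):
orders.rank | sum_yr
8 | 4

== RESULT ==
orders.rank | sum_yr
8 | 4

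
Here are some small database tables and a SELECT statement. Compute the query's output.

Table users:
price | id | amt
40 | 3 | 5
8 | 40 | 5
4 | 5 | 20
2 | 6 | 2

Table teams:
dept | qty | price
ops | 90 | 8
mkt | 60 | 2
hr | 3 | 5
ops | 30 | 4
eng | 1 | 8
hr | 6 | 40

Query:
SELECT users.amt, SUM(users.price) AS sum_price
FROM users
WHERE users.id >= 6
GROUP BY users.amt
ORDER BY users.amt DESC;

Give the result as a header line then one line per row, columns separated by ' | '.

After WHERE (2 rows):
users.price | users.id | users.amt
8 | 40 | 5
2 | 6 | 2
After GROUP BY (2 rows):
users.amt | sum_price
5 | 8
2 | 2
After ORDER BY (2 rows):
users.amt | sum_price
5 | 8
2 | 2

== RESULT ==
users.amt | sum_price
5 | 8
2 | 2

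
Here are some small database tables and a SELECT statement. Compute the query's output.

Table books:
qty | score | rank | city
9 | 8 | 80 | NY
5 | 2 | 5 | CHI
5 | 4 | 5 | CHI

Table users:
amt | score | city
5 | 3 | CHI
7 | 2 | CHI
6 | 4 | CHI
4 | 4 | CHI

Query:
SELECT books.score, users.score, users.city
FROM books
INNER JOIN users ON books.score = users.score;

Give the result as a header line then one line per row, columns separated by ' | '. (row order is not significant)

== RESULT ==
books.score | users.score | users.city
2 | 2 | CHI
4 | 4 | CHI
4 | 4 | CHI

Derivation:
After JOIN users (3 rows):
books.qty | books.score | books.rank | books.city | users.amt | users.score | users.city
5 | 2 | 5 | CHI | 7 | 2 | CHI
5 | 4 | 5 | CHI | 6 | 4 | CHI
5 | 4 | 5 | CHI | 4 | 4 | CHI
After SELECT (3 rows):
books.score | users.score | users.city
2 | 2 | CHI
4 | 4 | CHI
4 | 4 | CHI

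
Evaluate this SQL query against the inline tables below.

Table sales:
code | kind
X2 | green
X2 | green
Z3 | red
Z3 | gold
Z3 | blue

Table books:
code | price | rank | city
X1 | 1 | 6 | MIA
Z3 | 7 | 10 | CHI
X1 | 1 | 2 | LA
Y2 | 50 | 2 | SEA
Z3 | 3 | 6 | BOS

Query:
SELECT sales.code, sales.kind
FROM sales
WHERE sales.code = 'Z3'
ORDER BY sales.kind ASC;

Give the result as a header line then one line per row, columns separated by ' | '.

== RESULT ==
sales.code | sales.kind
Z3 | blue
Z3 | gold
Z3 | red

Derivation:
After WHERE (3 rows):
sales.code | sales.kind
Z3 | red
Z3 | gold
Z3 | blue
After SELECT (3 rows):
sales.code | sales.kind
Z3 | red
Z3 | gold
Z3 | blue
After ORDER BY (3 rows):
sales.code | sales.kind
Z3 | blue
Z3 | gold
Z3 | red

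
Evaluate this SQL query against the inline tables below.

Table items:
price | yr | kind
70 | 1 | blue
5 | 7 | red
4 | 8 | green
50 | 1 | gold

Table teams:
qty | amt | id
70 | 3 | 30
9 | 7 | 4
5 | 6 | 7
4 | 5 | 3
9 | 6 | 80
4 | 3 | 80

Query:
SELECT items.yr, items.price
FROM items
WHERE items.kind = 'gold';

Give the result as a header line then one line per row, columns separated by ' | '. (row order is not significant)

== RESULT ==
items.yr | items.price
1 | 50

Derivation:
After WHERE (1 rows):
items.price | items.yr | items.kind
50 | 1 | gold
After SELECT (1 rows):
items.yr | items.price
1 | 50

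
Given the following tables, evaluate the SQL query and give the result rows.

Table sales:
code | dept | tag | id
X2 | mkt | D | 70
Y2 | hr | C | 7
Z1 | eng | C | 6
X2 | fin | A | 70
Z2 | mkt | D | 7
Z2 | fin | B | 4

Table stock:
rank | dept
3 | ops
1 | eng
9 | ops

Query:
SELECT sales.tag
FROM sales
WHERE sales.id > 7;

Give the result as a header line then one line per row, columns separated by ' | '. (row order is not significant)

After WHERE (2 rows):
sales.code | sales.dept | sales.tag | sales.id
X2 | mkt | D | 70
X2 | fin | A | 70
After SELECT (2 rows):
sales.tag
D
A

== RESULT ==
sales.tag
D
A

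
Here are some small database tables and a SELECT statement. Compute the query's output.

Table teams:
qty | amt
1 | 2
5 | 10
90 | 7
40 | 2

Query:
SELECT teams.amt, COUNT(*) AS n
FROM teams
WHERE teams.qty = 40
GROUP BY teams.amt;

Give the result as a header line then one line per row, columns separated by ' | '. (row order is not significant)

== RESULT ==
teams.amt | n
2 | 1

Derivation:
After WHERE (1 rows):
teams.qty | teams.amt
40 | 2
After GROUP BY (1 rows):
teams.amt | n
2 | 1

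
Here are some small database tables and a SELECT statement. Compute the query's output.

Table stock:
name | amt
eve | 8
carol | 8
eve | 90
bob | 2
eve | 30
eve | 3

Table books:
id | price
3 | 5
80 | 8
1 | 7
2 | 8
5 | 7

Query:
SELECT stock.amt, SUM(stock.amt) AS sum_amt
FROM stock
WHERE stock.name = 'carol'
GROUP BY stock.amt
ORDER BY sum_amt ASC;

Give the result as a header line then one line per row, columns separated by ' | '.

== RESULT ==
stock.amt | sum_amt
8 | 8

Derivation:
After WHERE (1 rows):
stock.name | stock.amt
carol | 8
After GROUP BY (1 rows):
stock.amt | sum_amt
8 | 8
After ORDER BY (1 rows):
stock.amt | sum_amt
8 | 8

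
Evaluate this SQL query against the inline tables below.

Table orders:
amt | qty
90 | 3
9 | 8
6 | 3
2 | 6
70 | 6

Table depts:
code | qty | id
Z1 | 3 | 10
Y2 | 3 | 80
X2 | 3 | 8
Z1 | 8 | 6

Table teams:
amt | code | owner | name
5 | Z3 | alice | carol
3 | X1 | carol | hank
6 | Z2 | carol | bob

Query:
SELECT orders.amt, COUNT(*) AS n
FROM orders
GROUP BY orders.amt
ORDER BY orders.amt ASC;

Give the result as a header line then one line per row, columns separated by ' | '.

== RESULT ==
orders.amt | n
2 | 1
6 | 1
9 | 1
70 | 1
90 | 1

Derivation:
After GROUP BY (5 rows):
orders.amt | n
90 | 1
9 | 1
6 | 1
2 | 1
70 | 1
After ORDER BY (5 rows):
orders.amt | n
2 | 1
6 | 1
9 | 1
70 | 1
90 | 1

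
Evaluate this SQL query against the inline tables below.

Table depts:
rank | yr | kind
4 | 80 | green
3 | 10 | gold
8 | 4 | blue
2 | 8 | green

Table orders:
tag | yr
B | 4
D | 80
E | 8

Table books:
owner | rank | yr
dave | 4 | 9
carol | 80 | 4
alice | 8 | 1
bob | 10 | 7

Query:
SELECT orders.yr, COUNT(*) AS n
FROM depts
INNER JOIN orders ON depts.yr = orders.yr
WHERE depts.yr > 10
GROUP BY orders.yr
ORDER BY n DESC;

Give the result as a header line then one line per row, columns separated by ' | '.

After JOIN orders (3 rows):
depts.rank | depts.yr | depts.kind | orders.tag | orders.yr
4 | 80 | green | D | 80
8 | 4 | blue | B | 4
2 | 8 | green | E | 8
After WHERE (1 rows):
depts.rank | depts.yr | depts.kind | orders.tag | orders.yr
4 | 80 | green | D | 80
After GROUP BY (1 rows):
orders.yr | n
80 | 1
After ORDER BY (1 rows):
orders.yr | n
80 | 1

== RESULT ==
orders.yr | n
80 | 1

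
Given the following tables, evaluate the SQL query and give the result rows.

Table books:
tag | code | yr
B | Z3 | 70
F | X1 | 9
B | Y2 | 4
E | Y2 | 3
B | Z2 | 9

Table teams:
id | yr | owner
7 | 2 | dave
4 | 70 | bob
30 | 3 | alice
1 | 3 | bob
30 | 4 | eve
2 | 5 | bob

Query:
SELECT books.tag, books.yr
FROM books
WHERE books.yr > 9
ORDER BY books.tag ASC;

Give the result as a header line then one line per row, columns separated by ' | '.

== RESULT ==
books.tag | books.yr
B | 70

Derivation:
After WHERE (1 rows):
books.tag | books.code | books.yr
B | Z3 | 70
After SELECT (1 rows):
books.tag | books.yr
B | 70
After ORDER BY (1 rows):
books.tag | books.yr
B | 70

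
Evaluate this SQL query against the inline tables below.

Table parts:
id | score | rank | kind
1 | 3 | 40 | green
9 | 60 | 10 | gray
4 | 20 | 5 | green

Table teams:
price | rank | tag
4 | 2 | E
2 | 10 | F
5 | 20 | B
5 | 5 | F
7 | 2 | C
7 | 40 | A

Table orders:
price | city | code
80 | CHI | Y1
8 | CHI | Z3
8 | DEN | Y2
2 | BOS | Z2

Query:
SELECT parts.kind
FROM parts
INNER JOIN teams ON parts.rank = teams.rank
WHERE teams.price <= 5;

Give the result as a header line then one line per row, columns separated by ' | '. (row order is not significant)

After JOIN teams (3 rows):
parts.id | parts.score | parts.rank | parts.kind | teams.price | teams.rank | teams.tag
1 | 3 | 40 | green | 7 | 40 | A
9 | 60 | 10 | gray | 2 | 10 | F
4 | 20 | 5 | green | 5 | 5 | F
After WHERE (2 rows):
parts.id | parts.score | parts.rank | parts.kind | teams.price | teams.rank | teams.tag
9 | 60 | 10 | gray | 2 | 10 | F
4 | 20 | 5 | green | 5 | 5 | F
After SELECT (2 rows):
parts.kind
gray
green

== RESULT ==
parts.kind
gray
green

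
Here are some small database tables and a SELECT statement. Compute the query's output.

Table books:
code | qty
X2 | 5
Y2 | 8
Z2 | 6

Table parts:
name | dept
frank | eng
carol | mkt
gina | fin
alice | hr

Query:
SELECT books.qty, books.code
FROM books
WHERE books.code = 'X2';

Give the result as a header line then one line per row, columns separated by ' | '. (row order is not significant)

== RESULT ==
books.qty | books.code
5 | X2

Derivation:
After WHERE (1 rows):
books.code | books.qty
X2 | 5
After SELECT (1 rows):
books.qty | books.code
5 | X2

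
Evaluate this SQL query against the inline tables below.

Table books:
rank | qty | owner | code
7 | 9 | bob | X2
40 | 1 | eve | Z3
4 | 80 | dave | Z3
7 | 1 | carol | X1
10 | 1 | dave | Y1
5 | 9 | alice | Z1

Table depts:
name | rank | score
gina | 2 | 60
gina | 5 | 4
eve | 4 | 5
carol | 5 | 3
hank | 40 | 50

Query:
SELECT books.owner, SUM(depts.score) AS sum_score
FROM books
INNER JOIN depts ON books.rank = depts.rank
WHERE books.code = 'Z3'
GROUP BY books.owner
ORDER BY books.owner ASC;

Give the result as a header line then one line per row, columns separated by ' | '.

After JOIN depts (4 rows):
books.rank | books.qty | books.owner | books.code | depts.name | depts.rank | depts.score
40 | 1 | eve | Z3 | hank | 40 | 50
4 | 80 | dave | Z3 | eve | 4 | 5
5 | 9 | alice | Z1 | gina | 5 | 4
5 | 9 | alice | Z1 | carol | 5 | 3
After WHERE (2 rows):
books.rank | books.qty | books.owner | books.code | depts.name | depts.rank | depts.score
40 | 1 | eve | Z3 | hank | 40 | 50
4 | 80 | dave | Z3 | eve | 4 | 5
After GROUP BY (2 rows):
books.owner | sum_score
eve | 50
dave | 5
After ORDER BY (2 rows):
books.owner | sum_score
dave | 5
eve | 50

== RESULT ==
books.owner | sum_score
dave | 5
eve | 50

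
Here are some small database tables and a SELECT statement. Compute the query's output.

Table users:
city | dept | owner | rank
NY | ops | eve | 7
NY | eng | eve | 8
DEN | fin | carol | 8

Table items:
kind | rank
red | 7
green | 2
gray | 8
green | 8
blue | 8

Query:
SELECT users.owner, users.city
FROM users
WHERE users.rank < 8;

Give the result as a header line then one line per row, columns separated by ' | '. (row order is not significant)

== RESULT ==
users.owner | users.city
eve | NY

Derivation:
After WHERE (1 rows):
users.city | users.dept | users.owner | users.rank
NY | ops | eve | 7
After SELECT (1 rows):
users.owner | users.city
eve | NY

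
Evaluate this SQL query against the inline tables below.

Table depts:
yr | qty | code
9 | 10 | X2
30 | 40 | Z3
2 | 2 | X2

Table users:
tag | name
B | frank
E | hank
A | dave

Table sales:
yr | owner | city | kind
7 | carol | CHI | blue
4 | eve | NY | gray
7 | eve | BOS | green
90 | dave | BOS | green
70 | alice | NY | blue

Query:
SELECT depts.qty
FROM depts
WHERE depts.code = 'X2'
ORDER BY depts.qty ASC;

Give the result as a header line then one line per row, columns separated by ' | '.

After WHERE (2 rows):
depts.yr | depts.qty | depts.code
9 | 10 | X2
2 | 2 | X2
After SELECT (2 rows):
depts.qty
10
2
After ORDER BY (2 rows):
depts.qty
2
10

== RESULT ==
depts.qty
2
10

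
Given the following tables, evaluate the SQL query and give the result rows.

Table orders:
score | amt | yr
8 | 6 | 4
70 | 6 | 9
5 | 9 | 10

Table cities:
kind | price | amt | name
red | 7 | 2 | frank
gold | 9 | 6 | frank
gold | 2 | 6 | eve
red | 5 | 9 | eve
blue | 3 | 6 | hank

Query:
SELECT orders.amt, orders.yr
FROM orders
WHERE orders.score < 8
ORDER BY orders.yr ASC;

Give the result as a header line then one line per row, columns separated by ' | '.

After WHERE (1 rows):
orders.score | orders.amt | orders.yr
5 | 9 | 10
After SELECT (1 rows):
orders.amt | orders.yr
9 | 10
After ORDER BY (1 rows):
orders.amt | orders.yr
9 | 10

== RESULT ==
orders.amt | orders.yr
9 | 10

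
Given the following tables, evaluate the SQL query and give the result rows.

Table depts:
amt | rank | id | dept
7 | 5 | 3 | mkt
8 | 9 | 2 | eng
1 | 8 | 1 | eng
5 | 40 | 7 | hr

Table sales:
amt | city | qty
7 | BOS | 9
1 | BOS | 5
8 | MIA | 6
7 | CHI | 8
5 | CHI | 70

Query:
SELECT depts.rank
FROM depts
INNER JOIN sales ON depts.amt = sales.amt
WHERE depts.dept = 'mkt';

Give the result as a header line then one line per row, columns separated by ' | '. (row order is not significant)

After JOIN sales (5 rows):
depts.amt | depts.rank | depts.id | depts.dept | sales.amt | sales.city | sales.qty
7 | 5 | 3 | mkt | 7 | BOS | 9
7 | 5 | 3 | mkt | 7 | CHI | 8
8 | 9 | 2 | eng | 8 | MIA | 6
1 | 8 | 1 | eng | 1 | BOS | 5
5 | 40 | 7 | hr | 5 | CHI | 70
After WHERE (2 rows):
depts.amt | depts.rank | depts.id | depts.dept | sales.amt | sales.city | sales.qty
7 | 5 | 3 | mkt | 7 | BOS | 9
7 | 5 | 3 | mkt | 7 | CHI | 8
After SELECT (2 rows):
depts.rank
5
5

== RESULT ==
depts.rank
5
5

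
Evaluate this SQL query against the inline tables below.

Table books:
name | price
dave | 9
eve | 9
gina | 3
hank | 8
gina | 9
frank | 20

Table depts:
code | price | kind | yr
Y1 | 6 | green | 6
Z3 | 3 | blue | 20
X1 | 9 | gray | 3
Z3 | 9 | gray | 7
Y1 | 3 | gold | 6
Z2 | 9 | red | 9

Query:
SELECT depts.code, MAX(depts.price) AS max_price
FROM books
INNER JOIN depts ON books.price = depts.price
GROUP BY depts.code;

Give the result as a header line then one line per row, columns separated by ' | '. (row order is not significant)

== RESULT ==
depts.code | max_price
X1 | 9
Z3 | 9
Z2 | 9
Y1 | 3

Derivation:
After JOIN depts (11 rows):
books.name | books.price | depts.code | depts.price | depts.kind | depts.yr
dave | 9 | X1 | 9 | gray | 3
dave | 9 | Z3 | 9 | gray | 7
dave | 9 | Z2 | 9 | red | 9
eve | 9 | X1 | 9 | gray | 3
eve | 9 | Z3 | 9 | gray | 7
eve | 9 | Z2 | 9 | red | 9
gina | 3 | Z3 | 3 | blue | 20
gina | 3 | Y1 | 3 | gold | 6
gina | 9 | X1 | 9 | gray | 3
gina | 9 | Z3 | 9 | gray | 7
gina | 9 | Z2 | 9 | red | 9
After GROUP BY (4 rows):
depts.code | max_price
X1 | 9
Z3 | 9
Z2 | 9
Y1 | 3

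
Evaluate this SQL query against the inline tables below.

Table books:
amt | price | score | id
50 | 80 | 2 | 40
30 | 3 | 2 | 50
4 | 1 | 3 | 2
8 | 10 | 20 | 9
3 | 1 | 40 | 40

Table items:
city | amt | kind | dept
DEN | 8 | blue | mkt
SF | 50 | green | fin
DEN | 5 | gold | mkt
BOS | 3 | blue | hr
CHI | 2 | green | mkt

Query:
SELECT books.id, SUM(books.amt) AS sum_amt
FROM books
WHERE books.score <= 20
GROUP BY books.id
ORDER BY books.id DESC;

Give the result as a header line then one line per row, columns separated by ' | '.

After WHERE (4 rows):
books.amt | books.price | books.score | books.id
50 | 80 | 2 | 40
30 | 3 | 2 | 50
4 | 1 | 3 | 2
8 | 10 | 20 | 9
After GROUP BY (4 rows):
books.id | sum_amt
40 | 50
50 | 30
2 | 4
9 | 8
After ORDER BY (4 rows):
books.id | sum_amt
50 | 30
40 | 50
9 | 8
2 | 4

== RESULT ==
books.id | sum_amt
50 | 30
40 | 50
9 | 8
2 | 4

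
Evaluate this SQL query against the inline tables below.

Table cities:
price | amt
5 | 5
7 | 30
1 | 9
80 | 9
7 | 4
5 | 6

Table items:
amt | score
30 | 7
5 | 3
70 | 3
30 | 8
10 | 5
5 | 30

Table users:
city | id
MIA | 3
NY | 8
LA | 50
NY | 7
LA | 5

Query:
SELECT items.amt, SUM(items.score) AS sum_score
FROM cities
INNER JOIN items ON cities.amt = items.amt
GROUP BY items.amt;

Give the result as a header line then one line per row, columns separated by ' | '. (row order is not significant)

== RESULT ==
items.amt | sum_score
5 | 33
30 | 15

Derivation:
After JOIN items (4 rows):
cities.price | cities.amt | items.amt | items.score
5 | 5 | 5 | 3
5 | 5 | 5 | 30
7 | 30 | 30 | 7
7 | 30 | 30 | 8
After GROUP BY (2 rows):
items.amt | sum_score
5 | 33
30 | 15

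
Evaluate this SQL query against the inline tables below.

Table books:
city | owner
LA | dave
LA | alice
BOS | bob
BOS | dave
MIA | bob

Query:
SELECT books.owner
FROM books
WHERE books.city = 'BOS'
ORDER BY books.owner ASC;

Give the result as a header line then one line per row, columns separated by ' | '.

After WHERE (2 rows):
books.city | books.owner
BOS | bob
BOS | dave
After SELECT (2 rows):
books.owner
bob
dave
After ORDER BY (2 rows):
books.owner
bob
dave

== RESULT ==
books.owner
bob
dave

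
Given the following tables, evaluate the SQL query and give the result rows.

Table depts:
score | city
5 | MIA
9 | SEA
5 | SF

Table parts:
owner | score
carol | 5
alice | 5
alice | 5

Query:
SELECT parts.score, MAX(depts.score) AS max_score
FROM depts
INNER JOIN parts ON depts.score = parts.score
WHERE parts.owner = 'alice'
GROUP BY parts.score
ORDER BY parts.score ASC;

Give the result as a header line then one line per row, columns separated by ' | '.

After JOIN parts (6 rows):
depts.score | depts.city | parts.owner | parts.score
5 | MIA | carol | 5
5 | MIA | alice | 5
5 | MIA | alice | 5
5 | SF | carol | 5
5 | SF | alice | 5
5 | SF | alice | 5
After WHERE (4 rows):
depts.score | depts.city | parts.owner | parts.score
5 | MIA | alice | 5
5 | MIA | alice | 5
5 | SF | alice | 5
5 | SF | alice | 5
After GROUP BY (1 rows):
parts.score | max_score
5 | 5
After ORDER BY (1 rows):
parts.score | max_score
5 | 5

== RESULT ==
parts.score | max_score
5 | 5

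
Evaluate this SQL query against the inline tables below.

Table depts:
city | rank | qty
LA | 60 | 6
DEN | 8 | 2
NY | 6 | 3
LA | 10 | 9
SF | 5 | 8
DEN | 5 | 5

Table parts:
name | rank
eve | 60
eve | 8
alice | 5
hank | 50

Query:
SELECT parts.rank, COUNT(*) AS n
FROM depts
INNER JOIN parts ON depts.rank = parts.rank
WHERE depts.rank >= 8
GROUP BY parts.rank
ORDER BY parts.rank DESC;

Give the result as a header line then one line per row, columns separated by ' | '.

== RESULT ==
parts.rank | n
60 | 1
8 | 1

Derivation:
After JOIN parts (4 rows):
depts.city | depts.rank | depts.qty | parts.name | parts.rank
LA | 60 | 6 | eve | 60
DEN | 8 | 2 | eve | 8
SF | 5 | 8 | alice | 5
DEN | 5 | 5 | alice | 5
After WHERE (2 rows):
depts.city | depts.rank | depts.qty | parts.name | parts.rank
LA | 60 | 6 | eve | 60
DEN | 8 | 2 | eve | 8
After GROUP BY (2 rows):
parts.rank | n
60 | 1
8 | 1
After ORDER BY (2 rows):
parts.rank | n
60 | 1
8 | 1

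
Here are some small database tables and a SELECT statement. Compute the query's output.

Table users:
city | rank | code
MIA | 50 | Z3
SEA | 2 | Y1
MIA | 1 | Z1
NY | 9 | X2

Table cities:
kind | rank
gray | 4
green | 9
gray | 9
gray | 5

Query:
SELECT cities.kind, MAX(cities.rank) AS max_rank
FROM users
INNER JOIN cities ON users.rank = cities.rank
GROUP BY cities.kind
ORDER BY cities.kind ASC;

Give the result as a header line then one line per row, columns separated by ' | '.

== RESULT ==
cities.kind | max_rank
gray | 9
green | 9

Derivation:
After JOIN cities (2 rows):
users.city | users.rank | users.code | cities.kind | cities.rank
NY | 9 | X2 | green | 9
NY | 9 | X2 | gray | 9
After GROUP BY (2 rows):
cities.kind | max_rank
green | 9
gray | 9
After ORDER BY (2 rows):
cities.kind | max_rank
gray | 9
green | 9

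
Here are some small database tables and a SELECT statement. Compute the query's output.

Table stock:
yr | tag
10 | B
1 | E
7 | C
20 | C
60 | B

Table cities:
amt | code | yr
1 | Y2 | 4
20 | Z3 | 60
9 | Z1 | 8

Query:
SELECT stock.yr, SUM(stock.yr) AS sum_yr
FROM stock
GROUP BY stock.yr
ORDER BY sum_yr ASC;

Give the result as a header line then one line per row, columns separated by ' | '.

After GROUP BY (5 rows):
stock.yr | sum_yr
10 | 10
1 | 1
7 | 7
20 | 20
60 | 60
After ORDER BY (5 rows):
stock.yr | sum_yr
1 | 1
7 | 7
10 | 10
20 | 20
60 | 60

== RESULT ==
stock.yr | sum_yr
1 | 1
7 | 7
10 | 10
20 | 20
60 | 60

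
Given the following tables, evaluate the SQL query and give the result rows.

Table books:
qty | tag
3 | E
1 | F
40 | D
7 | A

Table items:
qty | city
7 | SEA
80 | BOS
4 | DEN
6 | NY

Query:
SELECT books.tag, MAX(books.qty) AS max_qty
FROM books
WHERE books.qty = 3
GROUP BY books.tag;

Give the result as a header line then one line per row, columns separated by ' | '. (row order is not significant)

After WHERE (1 rows):
books.qty | books.tag
3 | E
After GROUP BY (1 rows):
books.tag | max_qty
E | 3

== RESULT ==
books.tag | max_qty
E | 3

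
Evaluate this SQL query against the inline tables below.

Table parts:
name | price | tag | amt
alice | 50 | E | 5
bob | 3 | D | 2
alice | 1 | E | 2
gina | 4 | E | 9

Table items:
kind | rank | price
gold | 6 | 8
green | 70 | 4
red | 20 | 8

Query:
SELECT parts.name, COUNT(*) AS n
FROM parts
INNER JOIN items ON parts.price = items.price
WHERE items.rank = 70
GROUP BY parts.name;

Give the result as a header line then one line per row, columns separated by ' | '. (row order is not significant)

== RESULT ==
parts.name | n
gina | 1

Derivation:
After JOIN items (1 rows):
parts.name | parts.price | parts.tag | parts.amt | items.kind | items.rank | items.price
gina | 4 | E | 9 | green | 70 | 4
After WHERE (1 rows):
parts.name | parts.price | parts.tag | parts.amt | items.kind | items.rank | items.price
gina | 4 | E | 9 | green | 70 | 4
After GROUP BY (1 rows):
parts.name | n
gina | 1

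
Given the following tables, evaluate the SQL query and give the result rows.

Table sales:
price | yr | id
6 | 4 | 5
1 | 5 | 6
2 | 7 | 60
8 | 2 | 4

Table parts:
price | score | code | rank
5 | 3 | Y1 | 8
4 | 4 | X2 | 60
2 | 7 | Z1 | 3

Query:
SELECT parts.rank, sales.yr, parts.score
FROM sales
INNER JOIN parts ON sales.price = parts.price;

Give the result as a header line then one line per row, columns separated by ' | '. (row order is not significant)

== RESULT ==
parts.rank | sales.yr | parts.score
3 | 7 | 7

Derivation:
After JOIN parts (1 rows):
sales.price | sales.yr | sales.id | parts.price | parts.score | parts.code | parts.rank
2 | 7 | 60 | 2 | 7 | Z1 | 3
After SELECT (1 rows):
parts.rank | sales.yr | parts.score
3 | 7 | 7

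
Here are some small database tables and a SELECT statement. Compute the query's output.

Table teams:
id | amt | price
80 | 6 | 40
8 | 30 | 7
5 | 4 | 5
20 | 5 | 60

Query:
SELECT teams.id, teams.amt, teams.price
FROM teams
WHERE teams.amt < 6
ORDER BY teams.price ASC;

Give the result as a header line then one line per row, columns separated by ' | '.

After WHERE (2 rows):
teams.id | teams.amt | teams.price
5 | 4 | 5
20 | 5 | 60
After SELECT (2 rows):
teams.id | teams.amt | teams.price
5 | 4 | 5
20 | 5 | 60
After ORDER BY (2 rows):
teams.id | teams.amt | teams.price
5 | 4 | 5
20 | 5 | 60

== RESULT ==
teams.id | teams.amt | teams.price
5 | 4 | 5
20 | 5 | 60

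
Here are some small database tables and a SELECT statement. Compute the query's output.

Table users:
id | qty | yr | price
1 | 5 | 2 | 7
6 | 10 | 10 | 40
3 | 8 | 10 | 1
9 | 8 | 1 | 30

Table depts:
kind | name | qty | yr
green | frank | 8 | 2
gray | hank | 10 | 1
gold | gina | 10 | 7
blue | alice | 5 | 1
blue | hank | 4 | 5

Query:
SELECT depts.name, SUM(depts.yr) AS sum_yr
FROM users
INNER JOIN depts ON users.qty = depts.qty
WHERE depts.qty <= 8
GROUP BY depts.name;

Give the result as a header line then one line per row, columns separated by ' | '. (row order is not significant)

== RESULT ==
depts.name | sum_yr
alice | 1
frank | 4

Derivation:
After JOIN depts (5 rows):
users.id | users.qty | users.yr | users.price | depts.kind | depts.name | depts.qty | depts.yr
1 | 5 | 2 | 7 | blue | alice | 5 | 1
6 | 10 | 10 | 40 | gray | hank | 10 | 1
6 | 10 | 10 | 40 | gold | gina | 10 | 7
3 | 8 | 10 | 1 | green | frank | 8 | 2
9 | 8 | 1 | 30 | green | frank | 8 | 2
After WHERE (3 rows):
users.id | users.qty | users.yr | users.price | depts.kind | depts.name | depts.qty | depts.yr
1 | 5 | 2 | 7 | blue | alice | 5 | 1
3 | 8 | 10 | 1 | green | frank | 8 | 2
9 | 8 | 1 | 30 | green | frank | 8 | 2
After GROUP BY (2 rows):
depts.name | sum_yr
alice | 1
frank | 4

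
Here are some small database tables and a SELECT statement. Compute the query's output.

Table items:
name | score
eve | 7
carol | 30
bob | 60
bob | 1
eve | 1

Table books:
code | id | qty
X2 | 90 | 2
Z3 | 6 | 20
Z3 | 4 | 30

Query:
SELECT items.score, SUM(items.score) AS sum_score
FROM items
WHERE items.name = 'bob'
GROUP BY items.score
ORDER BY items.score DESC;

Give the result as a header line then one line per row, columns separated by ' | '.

== RESULT ==
items.score | sum_score
60 | 60
1 | 1

Derivation:
After WHERE (2 rows):
items.name | items.score
bob | 60
bob | 1
After GROUP BY (2 rows):
items.score | sum_score
60 | 60
1 | 1
After ORDER BY (2 rows):
items.score | sum_score
60 | 60
1 | 1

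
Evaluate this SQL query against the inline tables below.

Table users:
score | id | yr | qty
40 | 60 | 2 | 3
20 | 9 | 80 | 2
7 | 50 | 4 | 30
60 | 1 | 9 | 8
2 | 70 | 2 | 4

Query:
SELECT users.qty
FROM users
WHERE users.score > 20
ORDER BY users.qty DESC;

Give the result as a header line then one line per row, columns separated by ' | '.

== RESULT ==
users.qty
8
3

Derivation:
After WHERE (2 rows):
users.score | users.id | users.yr | users.qty
40 | 60 | 2 | 3
60 | 1 | 9 | 8
After SELECT (2 rows):
users.qty
3
8
After ORDER BY (2 rows):
users.qty
8
3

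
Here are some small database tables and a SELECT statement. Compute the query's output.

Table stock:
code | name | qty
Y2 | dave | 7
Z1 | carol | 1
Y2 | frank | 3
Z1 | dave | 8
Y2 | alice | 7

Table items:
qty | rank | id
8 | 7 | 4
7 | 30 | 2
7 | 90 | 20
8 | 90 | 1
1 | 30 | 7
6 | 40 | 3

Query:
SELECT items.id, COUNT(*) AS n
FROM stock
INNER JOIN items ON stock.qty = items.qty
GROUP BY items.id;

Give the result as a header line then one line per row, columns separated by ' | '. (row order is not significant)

After JOIN items (7 rows):
stock.code | stock.name | stock.qty | items.qty | items.rank | items.id
Y2 | dave | 7 | 7 | 30 | 2
Y2 | dave | 7 | 7 | 90 | 20
Z1 | carol | 1 | 1 | 30 | 7
Z1 | dave | 8 | 8 | 7 | 4
Z1 | dave | 8 | 8 | 90 | 1
Y2 | alice | 7 | 7 | 30 | 2
Y2 | alice | 7 | 7 | 90 | 20
After GROUP BY (5 rows):
items.id | n
2 | 2
20 | 2
7 | 1
4 | 1
1 | 1

== RESULT ==
items.id | n
2 | 2
20 | 2
7 | 1
4 | 1
1 | 1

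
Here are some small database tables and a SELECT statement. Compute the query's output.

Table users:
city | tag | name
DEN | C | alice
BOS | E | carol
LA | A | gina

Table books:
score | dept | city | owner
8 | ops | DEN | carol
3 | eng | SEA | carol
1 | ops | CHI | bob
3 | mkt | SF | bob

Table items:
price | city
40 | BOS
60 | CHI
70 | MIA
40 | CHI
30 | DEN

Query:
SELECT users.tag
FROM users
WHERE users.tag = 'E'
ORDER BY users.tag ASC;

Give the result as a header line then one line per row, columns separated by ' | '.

After WHERE (1 rows):
users.city | users.tag | users.name
BOS | E | carol
After SELECT (1 rows):
users.tag
E
After ORDER BY (1 rows):
users.tag
E

== RESULT ==
users.tag
E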